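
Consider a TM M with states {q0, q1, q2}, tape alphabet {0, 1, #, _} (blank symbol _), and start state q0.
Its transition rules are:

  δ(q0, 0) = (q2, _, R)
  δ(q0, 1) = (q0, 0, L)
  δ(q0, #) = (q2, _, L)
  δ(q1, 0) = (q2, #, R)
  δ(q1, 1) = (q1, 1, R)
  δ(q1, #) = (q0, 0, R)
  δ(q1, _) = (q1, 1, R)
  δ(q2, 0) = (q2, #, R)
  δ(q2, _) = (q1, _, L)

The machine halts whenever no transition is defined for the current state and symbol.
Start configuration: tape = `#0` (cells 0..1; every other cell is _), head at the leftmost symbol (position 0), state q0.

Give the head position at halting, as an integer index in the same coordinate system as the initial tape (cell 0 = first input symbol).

q0 | __[#]0_   read # → write _, move L, go to q2
q2 | _[_]_0_   read _ → write _, move L, go to q1
q1 | [_]__0_   read _ → write 1, move R, go to q1
q1 | 1[_]_0_   read _ → write 1, move R, go to q1
q1 | 11[_]0_   read _ → write 1, move R, go to q1
q1 | 111[0]_   read 0 → write #, move R, go to q2
q2 | 111#[_]   read _ → write _, move L, go to q1
q1 | 111[#]_   read # → write 0, move R, go to q0
q0 | 1110[_]
At halt the head is at cell 2.

2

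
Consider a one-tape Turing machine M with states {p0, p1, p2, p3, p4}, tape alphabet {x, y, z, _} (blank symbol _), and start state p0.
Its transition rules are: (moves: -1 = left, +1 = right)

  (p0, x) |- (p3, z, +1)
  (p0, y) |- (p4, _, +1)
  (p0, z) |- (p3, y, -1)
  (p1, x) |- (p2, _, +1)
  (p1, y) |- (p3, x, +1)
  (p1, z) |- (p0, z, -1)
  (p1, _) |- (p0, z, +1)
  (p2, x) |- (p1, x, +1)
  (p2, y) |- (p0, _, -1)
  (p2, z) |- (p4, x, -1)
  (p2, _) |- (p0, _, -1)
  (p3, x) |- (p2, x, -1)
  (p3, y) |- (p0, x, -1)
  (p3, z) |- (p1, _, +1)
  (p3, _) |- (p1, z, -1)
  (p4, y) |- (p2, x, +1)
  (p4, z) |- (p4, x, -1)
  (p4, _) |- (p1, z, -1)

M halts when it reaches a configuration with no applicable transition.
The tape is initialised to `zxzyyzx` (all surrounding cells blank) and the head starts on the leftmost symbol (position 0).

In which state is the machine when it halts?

p4

p0 | ___[z]xzyyzx   read z → write y, move -1, go to p3
p3 | __[_]yxzyyzx   read _ → write z, move -1, go to p1
p1 | _[_]zyxzyyzx   read _ → write z, move +1, go to p0
p0 | _z[z]yxzyyzx   read z → write y, move -1, go to p3
p3 | _[z]yyxzyyzx   read z → write _, move +1, go to p1
p1 | __[y]yxzyyzx   read y → write x, move +1, go to p3
p3 | __x[y]xzyyzx   read y → write x, move -1, go to p0
p0 | __[x]xxzyyzx   read x → write z, move +1, go to p3
p3 | __z[x]xzyyzx   read x → write x, move -1, go to p2
p2 | __[z]xxzyyzx   read z → write x, move -1, go to p4
p4 | _[_]xxxzyyzx   read _ → write z, move -1, go to p1
p1 | [_]zxxxzyyzx   read _ → write z, move +1, go to p0
p0 | z[z]xxxzyyzx   read z → write y, move -1, go to p3
p3 | [z]yxxxzyyzx   read z → write _, move +1, go to p1
p1 | _[y]xxxzyyzx   read y → write x, move +1, go to p3
p3 | _x[x]xxzyyzx   read x → write x, move -1, go to p2
p2 | _[x]xxxzyyzx   read x → write x, move +1, go to p1
p1 | _x[x]xxzyyzx   read x → write _, move +1, go to p2
p2 | _x_[x]xzyyzx   read x → write x, move +1, go to p1
p1 | _x_x[x]zyyzx   read x → write _, move +1, go to p2
p2 | _x_x_[z]yyzx   read z → write x, move -1, go to p4
p4 | _x_x[_]xyyzx   read _ → write z, move -1, go to p1
p1 | _x_[x]zxyyzx   read x → write _, move +1, go to p2
p2 | _x__[z]xyyzx   read z → write x, move -1, go to p4
p4 | _x_[_]xxyyzx   read _ → write z, move -1, go to p1
p1 | _x[_]zxxyyzx   read _ → write z, move +1, go to p0
p0 | _xz[z]xxyyzx   read z → write y, move -1, go to p3
p3 | _x[z]yxxyyzx   read z → write _, move +1, go to p1
p1 | _x_[y]xxyyzx   read y → write x, move +1, go to p3
p3 | _x_x[x]xyyzx   read x → write x, move -1, go to p2
p2 | _x_[x]xxyyzx   read x → write x, move +1, go to p1
p1 | _x_x[x]xyyzx   read x → write _, move +1, go to p2
p2 | _x_x_[x]yyzx   read x → write x, move +1, go to p1
p1 | _x_x_x[y]yzx   read y → write x, move +1, go to p3
p3 | _x_x_xx[y]zx   read y → write x, move -1, go to p0
p0 | _x_x_x[x]xzx   read x → write z, move +1, go to p3
p3 | _x_x_xz[x]zx   read x → write x, move -1, go to p2
p2 | _x_x_x[z]xzx   read z → write x, move -1, go to p4
p4 | _x_x_[x]xxzx
No transition is defined for (p4, x); M halts in state p4.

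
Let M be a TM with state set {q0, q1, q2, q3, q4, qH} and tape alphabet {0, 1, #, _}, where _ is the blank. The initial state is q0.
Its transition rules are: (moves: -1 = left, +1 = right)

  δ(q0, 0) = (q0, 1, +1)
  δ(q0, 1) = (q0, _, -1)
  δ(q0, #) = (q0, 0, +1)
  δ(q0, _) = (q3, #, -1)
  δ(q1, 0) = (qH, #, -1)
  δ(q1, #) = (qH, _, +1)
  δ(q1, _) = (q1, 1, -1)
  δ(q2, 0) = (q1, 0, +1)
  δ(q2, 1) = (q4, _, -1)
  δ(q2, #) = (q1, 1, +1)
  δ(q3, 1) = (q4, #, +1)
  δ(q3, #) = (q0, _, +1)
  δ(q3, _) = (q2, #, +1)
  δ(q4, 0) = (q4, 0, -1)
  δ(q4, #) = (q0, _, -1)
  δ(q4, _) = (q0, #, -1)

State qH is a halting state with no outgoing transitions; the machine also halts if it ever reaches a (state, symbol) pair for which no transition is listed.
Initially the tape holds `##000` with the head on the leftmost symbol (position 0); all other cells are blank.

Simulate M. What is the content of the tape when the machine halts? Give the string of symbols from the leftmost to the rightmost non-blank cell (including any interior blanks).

q0 | [#]#000_   read # → write 0, move +1, go to q0
q0 | 0[#]000_   read # → write 0, move +1, go to q0
q0 | 00[0]00_   read 0 → write 1, move +1, go to q0
q0 | 001[0]0_   read 0 → write 1, move +1, go to q0
q0 | 0011[0]_   read 0 → write 1, move +1, go to q0
q0 | 00111[_]   read _ → write #, move -1, go to q3
q3 | 0011[1]#   read 1 → write #, move +1, go to q4
q4 | 0011#[#]   read # → write _, move -1, go to q0
q0 | 0011[#]_   read # → write 0, move +1, go to q0
q0 | 00110[_]   read _ → write #, move -1, go to q3
q3 | 0011[0]#
The non-blank tape span at halt is 00110#.

00110#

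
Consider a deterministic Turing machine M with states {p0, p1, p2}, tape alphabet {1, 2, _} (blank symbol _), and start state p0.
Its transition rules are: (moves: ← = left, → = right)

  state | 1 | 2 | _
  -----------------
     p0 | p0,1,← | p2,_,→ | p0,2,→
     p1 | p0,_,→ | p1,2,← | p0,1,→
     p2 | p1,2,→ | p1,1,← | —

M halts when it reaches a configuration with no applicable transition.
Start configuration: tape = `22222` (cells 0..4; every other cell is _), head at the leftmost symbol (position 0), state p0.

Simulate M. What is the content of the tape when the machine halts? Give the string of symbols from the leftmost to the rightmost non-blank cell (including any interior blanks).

2_2

state=p0 head=0 tape=_[2]2222_   (p0,2)→(p2,_,→)
state=p2 head=1 tape=__[2]222_   (p2,2)→(p1,1,←)
state=p1 head=0 tape=_[_]1222_   (p1,_)→(p0,1,→)
state=p0 head=1 tape=_1[1]222_   (p0,1)→(p0,1,←)
state=p0 head=0 tape=_[1]1222_   (p0,1)→(p0,1,←)
state=p0 head=-1 tape=[_]11222_   (p0,_)→(p0,2,→)
state=p0 head=0 tape=2[1]1222_   (p0,1)→(p0,1,←)
state=p0 head=-1 tape=[2]11222_   (p0,2)→(p2,_,→)
state=p2 head=0 tape=_[1]1222_   (p2,1)→(p1,2,→)
state=p1 head=1 tape=_2[1]222_   (p1,1)→(p0,_,→)
state=p0 head=2 tape=_2_[2]22_   (p0,2)→(p2,_,→)
state=p2 head=3 tape=_2__[2]2_   (p2,2)→(p1,1,←)
state=p1 head=2 tape=_2_[_]12_   (p1,_)→(p0,1,→)
state=p0 head=3 tape=_2_1[1]2_   (p0,1)→(p0,1,←)
state=p0 head=2 tape=_2_[1]12_   (p0,1)→(p0,1,←)
state=p0 head=1 tape=_2[_]112_   (p0,_)→(p0,2,→)
state=p0 head=2 tape=_22[1]12_   (p0,1)→(p0,1,←)
state=p0 head=1 tape=_2[2]112_   (p0,2)→(p2,_,→)
state=p2 head=2 tape=_2_[1]12_   (p2,1)→(p1,2,→)
state=p1 head=3 tape=_2_2[1]2_   (p1,1)→(p0,_,→)
state=p0 head=4 tape=_2_2_[2]_   (p0,2)→(p2,_,→)
state=p2 head=5 tape=_2_2__[_]
The non-blank tape span at halt is 2_2.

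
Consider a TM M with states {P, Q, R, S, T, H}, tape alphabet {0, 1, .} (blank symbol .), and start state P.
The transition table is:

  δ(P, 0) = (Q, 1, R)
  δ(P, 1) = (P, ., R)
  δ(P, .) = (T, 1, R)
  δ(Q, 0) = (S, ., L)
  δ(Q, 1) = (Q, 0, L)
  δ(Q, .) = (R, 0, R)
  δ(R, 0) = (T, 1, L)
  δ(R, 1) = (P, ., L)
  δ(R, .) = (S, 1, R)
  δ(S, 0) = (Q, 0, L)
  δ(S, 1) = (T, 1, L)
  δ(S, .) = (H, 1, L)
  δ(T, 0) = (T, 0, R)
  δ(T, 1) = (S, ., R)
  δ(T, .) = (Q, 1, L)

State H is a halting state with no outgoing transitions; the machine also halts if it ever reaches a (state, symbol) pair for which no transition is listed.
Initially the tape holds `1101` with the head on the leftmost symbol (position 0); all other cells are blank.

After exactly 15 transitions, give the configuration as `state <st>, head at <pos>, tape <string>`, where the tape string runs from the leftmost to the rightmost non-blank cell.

state H, head at 3, tape 00.1

P | [1]101.   read 1 → write ., move R, go to P
P | .[1]01.   read 1 → write ., move R, go to P
P | ..[0]1.   read 0 → write 1, move R, go to Q
Q | ..1[1].   read 1 → write 0, move L, go to Q
Q | ..[1]0.   read 1 → write 0, move L, go to Q
Q | .[.]00.   read . → write 0, move R, go to R
R | .0[0]0.   read 0 → write 1, move L, go to T
T | .[0]10.   read 0 → write 0, move R, go to T
T | .0[1]0.   read 1 → write ., move R, go to S
S | .0.[0].   read 0 → write 0, move L, go to Q
Q | .0[.]0.   read . → write 0, move R, go to R
R | .00[0].   read 0 → write 1, move L, go to T
T | .0[0]1.   read 0 → write 0, move R, go to T
T | .00[1].   read 1 → write ., move R, go to S
S | .00.[.]   read . → write 1, move L, go to H
H | .00[.]1
After 15 steps: state H, head at 3, tape 00.1.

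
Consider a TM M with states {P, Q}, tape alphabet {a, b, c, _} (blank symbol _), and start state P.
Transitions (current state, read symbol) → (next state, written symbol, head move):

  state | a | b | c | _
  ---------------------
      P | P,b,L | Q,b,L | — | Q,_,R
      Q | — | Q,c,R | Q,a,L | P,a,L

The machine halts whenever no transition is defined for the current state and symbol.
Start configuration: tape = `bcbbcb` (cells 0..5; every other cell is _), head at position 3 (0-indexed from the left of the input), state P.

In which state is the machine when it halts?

state=P head=3 tape=bcb[b]cb   (P,b)→(Q,b,L)
state=Q head=2 tape=bc[b]bcb   (Q,b)→(Q,c,R)
state=Q head=3 tape=bcc[b]cb   (Q,b)→(Q,c,R)
state=Q head=4 tape=bccc[c]b   (Q,c)→(Q,a,L)
state=Q head=3 tape=bcc[c]ab   (Q,c)→(Q,a,L)
state=Q head=2 tape=bc[c]aab   (Q,c)→(Q,a,L)
state=Q head=1 tape=b[c]aaab   (Q,c)→(Q,a,L)
state=Q head=0 tape=[b]aaaab   (Q,b)→(Q,c,R)
state=Q head=1 tape=c[a]aaab
No transition is defined for (Q, a); M halts in state Q.

Q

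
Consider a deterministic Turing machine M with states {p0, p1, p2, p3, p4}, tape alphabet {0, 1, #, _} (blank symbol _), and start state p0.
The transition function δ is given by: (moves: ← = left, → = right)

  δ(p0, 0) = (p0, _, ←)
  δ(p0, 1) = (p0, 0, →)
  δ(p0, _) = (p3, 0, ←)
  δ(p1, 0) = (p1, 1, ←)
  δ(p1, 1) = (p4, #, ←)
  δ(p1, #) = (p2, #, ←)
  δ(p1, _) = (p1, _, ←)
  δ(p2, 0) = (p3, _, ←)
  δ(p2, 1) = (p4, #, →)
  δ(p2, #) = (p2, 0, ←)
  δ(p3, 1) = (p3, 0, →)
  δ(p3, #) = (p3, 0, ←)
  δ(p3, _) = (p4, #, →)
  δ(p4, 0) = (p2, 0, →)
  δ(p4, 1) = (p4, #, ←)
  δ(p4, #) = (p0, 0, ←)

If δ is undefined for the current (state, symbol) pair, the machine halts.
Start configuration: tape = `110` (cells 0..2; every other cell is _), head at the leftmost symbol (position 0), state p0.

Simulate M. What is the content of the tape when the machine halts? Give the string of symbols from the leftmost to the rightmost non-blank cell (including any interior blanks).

#0

state=p0 head=0 tape=__[1]10   (p0,1)→(p0,0,→)
state=p0 head=1 tape=__0[1]0   (p0,1)→(p0,0,→)
state=p0 head=2 tape=__00[0]   (p0,0)→(p0,_,←)
state=p0 head=1 tape=__0[0]_   (p0,0)→(p0,_,←)
state=p0 head=0 tape=__[0]__   (p0,0)→(p0,_,←)
state=p0 head=-1 tape=_[_]___   (p0,_)→(p3,0,←)
state=p3 head=-2 tape=[_]0___   (p3,_)→(p4,#,→)
state=p4 head=-1 tape=#[0]___   (p4,0)→(p2,0,→)
state=p2 head=0 tape=#0[_]__
The non-blank tape span at halt is #0.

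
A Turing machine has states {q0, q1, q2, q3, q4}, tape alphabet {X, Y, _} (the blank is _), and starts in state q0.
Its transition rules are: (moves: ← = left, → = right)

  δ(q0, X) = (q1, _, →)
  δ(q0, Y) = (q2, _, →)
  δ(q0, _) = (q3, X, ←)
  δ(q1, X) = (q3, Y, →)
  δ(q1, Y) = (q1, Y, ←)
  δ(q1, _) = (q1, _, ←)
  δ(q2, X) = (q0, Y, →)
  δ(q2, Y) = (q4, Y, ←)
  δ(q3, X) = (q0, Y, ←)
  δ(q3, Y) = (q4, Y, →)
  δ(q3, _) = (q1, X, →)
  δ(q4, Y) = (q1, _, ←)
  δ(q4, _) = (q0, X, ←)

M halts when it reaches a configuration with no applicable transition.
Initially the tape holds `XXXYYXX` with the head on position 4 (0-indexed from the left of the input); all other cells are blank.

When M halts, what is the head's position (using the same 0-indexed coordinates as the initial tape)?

6

q0 | XXXY[Y]XX_   read Y → write _, move →, go to q2
q2 | XXXY_[X]X_   read X → write Y, move →, go to q0
q0 | XXXY_Y[X]_   read X → write _, move →, go to q1
q1 | XXXY_Y_[_]   read _ → write _, move ←, go to q1
q1 | XXXY_Y[_]_   read _ → write _, move ←, go to q1
q1 | XXXY_[Y]__   read Y → write Y, move ←, go to q1
q1 | XXXY[_]Y__   read _ → write _, move ←, go to q1
q1 | XXX[Y]_Y__   read Y → write Y, move ←, go to q1
q1 | XX[X]Y_Y__   read X → write Y, move →, go to q3
q3 | XXY[Y]_Y__   read Y → write Y, move →, go to q4
q4 | XXYY[_]Y__   read _ → write X, move ←, go to q0
q0 | XXY[Y]XY__   read Y → write _, move →, go to q2
q2 | XXY_[X]Y__   read X → write Y, move →, go to q0
q0 | XXY_Y[Y]__   read Y → write _, move →, go to q2
q2 | XXY_Y_[_]_
At halt the head is at cell 6.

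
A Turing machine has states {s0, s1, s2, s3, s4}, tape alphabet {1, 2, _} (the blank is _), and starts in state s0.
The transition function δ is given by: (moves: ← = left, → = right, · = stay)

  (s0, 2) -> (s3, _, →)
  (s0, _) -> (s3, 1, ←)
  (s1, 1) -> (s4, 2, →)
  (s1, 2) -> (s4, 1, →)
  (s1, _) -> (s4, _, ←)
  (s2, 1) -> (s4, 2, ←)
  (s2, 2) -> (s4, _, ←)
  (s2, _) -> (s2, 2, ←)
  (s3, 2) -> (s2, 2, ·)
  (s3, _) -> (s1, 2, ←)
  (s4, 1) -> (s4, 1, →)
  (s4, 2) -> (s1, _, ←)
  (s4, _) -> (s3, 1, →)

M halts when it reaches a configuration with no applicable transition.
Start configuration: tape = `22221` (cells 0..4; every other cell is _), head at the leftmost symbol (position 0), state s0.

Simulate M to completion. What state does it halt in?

s3

state=s0 head=0 tape=[2]2221   (s0,2)→(s3,_,→)
state=s3 head=1 tape=_[2]221   (s3,2)→(s2,2,·)
state=s2 head=1 tape=_[2]221   (s2,2)→(s4,_,←)
state=s4 head=0 tape=[_]_221   (s4,_)→(s3,1,→)
state=s3 head=1 tape=1[_]221   (s3,_)→(s1,2,←)
state=s1 head=0 tape=[1]2221   (s1,1)→(s4,2,→)
state=s4 head=1 tape=2[2]221   (s4,2)→(s1,_,←)
state=s1 head=0 tape=[2]_221   (s1,2)→(s4,1,→)
state=s4 head=1 tape=1[_]221   (s4,_)→(s3,1,→)
state=s3 head=2 tape=11[2]21   (s3,2)→(s2,2,·)
state=s2 head=2 tape=11[2]21   (s2,2)→(s4,_,←)
state=s4 head=1 tape=1[1]_21   (s4,1)→(s4,1,→)
state=s4 head=2 tape=11[_]21   (s4,_)→(s3,1,→)
state=s3 head=3 tape=111[2]1   (s3,2)→(s2,2,·)
state=s2 head=3 tape=111[2]1   (s2,2)→(s4,_,←)
state=s4 head=2 tape=11[1]_1   (s4,1)→(s4,1,→)
state=s4 head=3 tape=111[_]1   (s4,_)→(s3,1,→)
state=s3 head=4 tape=1111[1]
No transition is defined for (s3, 1); M halts in state s3.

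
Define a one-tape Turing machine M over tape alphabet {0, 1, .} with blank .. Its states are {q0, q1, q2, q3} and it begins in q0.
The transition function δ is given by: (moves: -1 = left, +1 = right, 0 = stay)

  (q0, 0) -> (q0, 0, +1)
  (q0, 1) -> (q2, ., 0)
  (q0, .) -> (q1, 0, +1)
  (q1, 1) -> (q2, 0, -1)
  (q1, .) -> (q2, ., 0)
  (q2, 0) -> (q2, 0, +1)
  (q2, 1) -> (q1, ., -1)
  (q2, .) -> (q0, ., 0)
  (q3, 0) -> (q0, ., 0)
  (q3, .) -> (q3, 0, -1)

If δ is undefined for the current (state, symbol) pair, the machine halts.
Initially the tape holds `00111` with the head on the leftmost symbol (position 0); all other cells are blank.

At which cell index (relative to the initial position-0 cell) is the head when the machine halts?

q0 | [0]0111   read 0 → write 0, move +1, go to q0
q0 | 0[0]111   read 0 → write 0, move +1, go to q0
q0 | 00[1]11   read 1 → write ., move 0, go to q2
q2 | 00[.]11   read . → write ., move 0, go to q0
q0 | 00[.]11   read . → write 0, move +1, go to q1
q1 | 000[1]1   read 1 → write 0, move -1, go to q2
q2 | 00[0]01   read 0 → write 0, move +1, go to q2
q2 | 000[0]1   read 0 → write 0, move +1, go to q2
q2 | 0000[1]   read 1 → write ., move -1, go to q1
q1 | 000[0].
At halt the head is at cell 3.

3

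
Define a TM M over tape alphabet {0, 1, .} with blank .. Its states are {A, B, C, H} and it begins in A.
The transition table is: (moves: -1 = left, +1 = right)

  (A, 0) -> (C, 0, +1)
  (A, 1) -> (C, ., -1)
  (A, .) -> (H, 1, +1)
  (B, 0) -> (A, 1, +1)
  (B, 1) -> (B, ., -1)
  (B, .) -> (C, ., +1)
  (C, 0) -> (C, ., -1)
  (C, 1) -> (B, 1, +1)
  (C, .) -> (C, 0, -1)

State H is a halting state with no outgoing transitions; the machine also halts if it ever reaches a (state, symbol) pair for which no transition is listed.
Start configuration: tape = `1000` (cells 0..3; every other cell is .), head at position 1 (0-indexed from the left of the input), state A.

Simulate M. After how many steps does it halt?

28

state=A head=1 tape=1[0]00..   (A,0)→(C,0,+1)
state=C head=2 tape=10[0]0..   (C,0)→(C,.,-1)
state=C head=1 tape=1[0].0..   (C,0)→(C,.,-1)
state=C head=0 tape=[1]..0..   (C,1)→(B,1,+1)
state=B head=1 tape=1[.].0..   (B,.)→(C,.,+1)
state=C head=2 tape=1.[.]0..   (C,.)→(C,0,-1)
state=C head=1 tape=1[.]00..   (C,.)→(C,0,-1)
state=C head=0 tape=[1]000..   (C,1)→(B,1,+1)
state=B head=1 tape=1[0]00..   (B,0)→(A,1,+1)
state=A head=2 tape=11[0]0..   (A,0)→(C,0,+1)
state=C head=3 tape=110[0]..   (C,0)→(C,.,-1)
state=C head=2 tape=11[0]...   (C,0)→(C,.,-1)
state=C head=1 tape=1[1]....   (C,1)→(B,1,+1)
state=B head=2 tape=11[.]...   (B,.)→(C,.,+1)
state=C head=3 tape=11.[.]..   (C,.)→(C,0,-1)
state=C head=2 tape=11[.]0..   (C,.)→(C,0,-1)
state=C head=1 tape=1[1]00..   (C,1)→(B,1,+1)
state=B head=2 tape=11[0]0..   (B,0)→(A,1,+1)
state=A head=3 tape=111[0]..   (A,0)→(C,0,+1)
state=C head=4 tape=1110[.].   (C,.)→(C,0,-1)
state=C head=3 tape=111[0]0.   (C,0)→(C,.,-1)
state=C head=2 tape=11[1].0.   (C,1)→(B,1,+1)
state=B head=3 tape=111[.]0.   (B,.)→(C,.,+1)
state=C head=4 tape=111.[0].   (C,0)→(C,.,-1)
state=C head=3 tape=111[.]..   (C,.)→(C,0,-1)
state=C head=2 tape=11[1]0..   (C,1)→(B,1,+1)
state=B head=3 tape=111[0]..   (B,0)→(A,1,+1)
state=A head=4 tape=1111[.].   (A,.)→(H,1,+1)
state=H head=5 tape=11111[.]
M halts after 28 transitions.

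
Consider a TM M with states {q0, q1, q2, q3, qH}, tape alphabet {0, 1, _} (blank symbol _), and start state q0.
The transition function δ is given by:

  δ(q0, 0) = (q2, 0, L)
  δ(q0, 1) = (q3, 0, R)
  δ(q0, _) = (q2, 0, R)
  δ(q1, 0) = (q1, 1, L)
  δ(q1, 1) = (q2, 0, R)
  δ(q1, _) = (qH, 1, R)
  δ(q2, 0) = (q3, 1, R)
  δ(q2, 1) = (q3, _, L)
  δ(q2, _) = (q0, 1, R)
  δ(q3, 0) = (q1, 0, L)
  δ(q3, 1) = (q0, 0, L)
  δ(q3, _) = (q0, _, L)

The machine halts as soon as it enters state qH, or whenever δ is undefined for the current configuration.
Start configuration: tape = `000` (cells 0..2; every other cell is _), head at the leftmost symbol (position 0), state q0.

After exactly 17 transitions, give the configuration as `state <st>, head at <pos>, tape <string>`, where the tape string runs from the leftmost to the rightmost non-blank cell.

q0 | ___[0]00_   read 0 → write 0, move L, go to q2
q2 | __[_]000_   read _ → write 1, move R, go to q0
q0 | __1[0]00_   read 0 → write 0, move L, go to q2
q2 | __[1]000_   read 1 → write _, move L, go to q3
q3 | _[_]_000_   read _ → write _, move L, go to q0
q0 | [_]__000_   read _ → write 0, move R, go to q2
q2 | 0[_]_000_   read _ → write 1, move R, go to q0
q0 | 01[_]000_   read _ → write 0, move R, go to q2
q2 | 010[0]00_   read 0 → write 1, move R, go to q3
q3 | 0101[0]0_   read 0 → write 0, move L, go to q1
q1 | 010[1]00_   read 1 → write 0, move R, go to q2
q2 | 0100[0]0_   read 0 → write 1, move R, go to q3
q3 | 01001[0]_   read 0 → write 0, move L, go to q1
q1 | 0100[1]0_   read 1 → write 0, move R, go to q2
q2 | 01000[0]_   read 0 → write 1, move R, go to q3
q3 | 010001[_]   read _ → write _, move L, go to q0
q0 | 01000[1]_   read 1 → write 0, move R, go to q3
q3 | 010000[_]
After 17 steps: state q3, head at 3, tape 010000.

state q3, head at 3, tape 010000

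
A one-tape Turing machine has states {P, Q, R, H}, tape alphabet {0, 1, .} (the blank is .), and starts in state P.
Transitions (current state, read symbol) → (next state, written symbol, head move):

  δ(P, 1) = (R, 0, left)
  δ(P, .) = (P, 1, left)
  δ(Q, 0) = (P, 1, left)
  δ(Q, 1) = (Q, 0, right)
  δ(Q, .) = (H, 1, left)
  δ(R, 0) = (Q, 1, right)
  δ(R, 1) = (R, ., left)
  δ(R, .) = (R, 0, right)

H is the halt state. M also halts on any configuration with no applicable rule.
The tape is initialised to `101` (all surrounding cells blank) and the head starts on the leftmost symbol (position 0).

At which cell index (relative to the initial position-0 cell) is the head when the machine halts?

P | ..[1]01.   read 1 → write 0, move left, go to R
R | .[.]001.   read . → write 0, move right, go to R
R | .0[0]01.   read 0 → write 1, move right, go to Q
Q | .01[0]1.   read 0 → write 1, move left, go to P
P | .0[1]11.   read 1 → write 0, move left, go to R
R | .[0]011.   read 0 → write 1, move right, go to Q
Q | .1[0]11.   read 0 → write 1, move left, go to P
P | .[1]111.   read 1 → write 0, move left, go to R
R | [.]0111.   read . → write 0, move right, go to R
R | 0[0]111.   read 0 → write 1, move right, go to Q
Q | 01[1]11.   read 1 → write 0, move right, go to Q
Q | 010[1]1.   read 1 → write 0, move right, go to Q
Q | 0100[1].   read 1 → write 0, move right, go to Q
Q | 01000[.]   read . → write 1, move left, go to H
H | 0100[0]1
At halt the head is at cell 2.

2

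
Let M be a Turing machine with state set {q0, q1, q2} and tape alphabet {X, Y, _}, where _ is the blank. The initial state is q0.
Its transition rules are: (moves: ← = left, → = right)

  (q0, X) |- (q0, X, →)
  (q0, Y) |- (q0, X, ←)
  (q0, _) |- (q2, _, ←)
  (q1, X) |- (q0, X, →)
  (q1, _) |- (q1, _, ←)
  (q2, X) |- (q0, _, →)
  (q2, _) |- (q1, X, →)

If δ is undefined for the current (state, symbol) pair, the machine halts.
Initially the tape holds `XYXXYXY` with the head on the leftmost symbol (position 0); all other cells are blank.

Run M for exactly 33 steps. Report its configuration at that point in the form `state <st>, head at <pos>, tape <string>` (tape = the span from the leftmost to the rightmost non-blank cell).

q0 | [X]YXXYXY_   read X → write X, move →, go to q0
q0 | X[Y]XXYXY_   read Y → write X, move ←, go to q0
q0 | [X]XXXYXY_   read X → write X, move →, go to q0
q0 | X[X]XXYXY_   read X → write X, move →, go to q0
q0 | XX[X]XYXY_   read X → write X, move →, go to q0
q0 | XXX[X]YXY_   read X → write X, move →, go to q0
q0 | XXXX[Y]XY_   read Y → write X, move ←, go to q0
q0 | XXX[X]XXY_   read X → write X, move →, go to q0
q0 | XXXX[X]XY_   read X → write X, move →, go to q0
q0 | XXXXX[X]Y_   read X → write X, move →, go to q0
q0 | XXXXXX[Y]_   read Y → write X, move ←, go to q0
q0 | XXXXX[X]X_   read X → write X, move →, go to q0
q0 | XXXXXX[X]_   read X → write X, move →, go to q0
q0 | XXXXXXX[_]   read _ → write _, move ←, go to q2
q2 | XXXXXX[X]_   read X → write _, move →, go to q0
q0 | XXXXXX_[_]   read _ → write _, move ←, go to q2
q2 | XXXXXX[_]_   read _ → write X, move →, go to q1
q1 | XXXXXXX[_]   read _ → write _, move ←, go to q1
q1 | XXXXXX[X]_   read X → write X, move →, go to q0
q0 | XXXXXXX[_]   read _ → write _, move ←, go to q2
q2 | XXXXXX[X]_   read X → write _, move →, go to q0
q0 | XXXXXX_[_]   read _ → write _, move ←, go to q2
q2 | XXXXXX[_]_   read _ → write X, move →, go to q1
q1 | XXXXXXX[_]   read _ → write _, move ←, go to q1
q1 | XXXXXX[X]_   read X → write X, move →, go to q0
q0 | XXXXXXX[_]   read _ → write _, move ←, go to q2
q2 | XXXXXX[X]_   read X → write _, move →, go to q0
q0 | XXXXXX_[_]   read _ → write _, move ←, go to q2
q2 | XXXXXX[_]_   read _ → write X, move →, go to q1
q1 | XXXXXXX[_]   read _ → write _, move ←, go to q1
q1 | XXXXXX[X]_   read X → write X, move →, go to q0
q0 | XXXXXXX[_]   read _ → write _, move ←, go to q2
q2 | XXXXXX[X]_   read X → write _, move →, go to q0
q0 | XXXXXX_[_]
After 33 steps: state q0, head at 7, tape XXXXXX.

state q0, head at 7, tape XXXXXX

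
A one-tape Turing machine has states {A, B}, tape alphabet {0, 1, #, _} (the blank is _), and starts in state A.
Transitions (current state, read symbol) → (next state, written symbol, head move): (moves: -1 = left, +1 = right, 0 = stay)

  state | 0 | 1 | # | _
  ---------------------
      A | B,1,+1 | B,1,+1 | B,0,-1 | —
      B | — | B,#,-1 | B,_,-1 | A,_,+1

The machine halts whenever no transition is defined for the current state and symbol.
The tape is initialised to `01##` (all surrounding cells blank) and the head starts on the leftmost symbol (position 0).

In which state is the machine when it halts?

state=A head=0 tape=_[0]1##_   (A,0)→(B,1,+1)
state=B head=1 tape=_1[1]##_   (B,1)→(B,#,-1)
state=B head=0 tape=_[1]###_   (B,1)→(B,#,-1)
state=B head=-1 tape=[_]####_   (B,_)→(A,_,+1)
state=A head=0 tape=_[#]###_   (A,#)→(B,0,-1)
state=B head=-1 tape=[_]0###_   (B,_)→(A,_,+1)
state=A head=0 tape=_[0]###_   (A,0)→(B,1,+1)
state=B head=1 tape=_1[#]##_   (B,#)→(B,_,-1)
state=B head=0 tape=_[1]_##_   (B,1)→(B,#,-1)
state=B head=-1 tape=[_]#_##_   (B,_)→(A,_,+1)
state=A head=0 tape=_[#]_##_   (A,#)→(B,0,-1)
state=B head=-1 tape=[_]0_##_   (B,_)→(A,_,+1)
state=A head=0 tape=_[0]_##_   (A,0)→(B,1,+1)
state=B head=1 tape=_1[_]##_   (B,_)→(A,_,+1)
state=A head=2 tape=_1_[#]#_   (A,#)→(B,0,-1)
state=B head=1 tape=_1[_]0#_   (B,_)→(A,_,+1)
state=A head=2 tape=_1_[0]#_   (A,0)→(B,1,+1)
state=B head=3 tape=_1_1[#]_   (B,#)→(B,_,-1)
state=B head=2 tape=_1_[1]__   (B,1)→(B,#,-1)
state=B head=1 tape=_1[_]#__   (B,_)→(A,_,+1)
state=A head=2 tape=_1_[#]__   (A,#)→(B,0,-1)
state=B head=1 tape=_1[_]0__   (B,_)→(A,_,+1)
state=A head=2 tape=_1_[0]__   (A,0)→(B,1,+1)
state=B head=3 tape=_1_1[_]_   (B,_)→(A,_,+1)
state=A head=4 tape=_1_1_[_]
No transition is defined for (A, _); M halts in state A.

A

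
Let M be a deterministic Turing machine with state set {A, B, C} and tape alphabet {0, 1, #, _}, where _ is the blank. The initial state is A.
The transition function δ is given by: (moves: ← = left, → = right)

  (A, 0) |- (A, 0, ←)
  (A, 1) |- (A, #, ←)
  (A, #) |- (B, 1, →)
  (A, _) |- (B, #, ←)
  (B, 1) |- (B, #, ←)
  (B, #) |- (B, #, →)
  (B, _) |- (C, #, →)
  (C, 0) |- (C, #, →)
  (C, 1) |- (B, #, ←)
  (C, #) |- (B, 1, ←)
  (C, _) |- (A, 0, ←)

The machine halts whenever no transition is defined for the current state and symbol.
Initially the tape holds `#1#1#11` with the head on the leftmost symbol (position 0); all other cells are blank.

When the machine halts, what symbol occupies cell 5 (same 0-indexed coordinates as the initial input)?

#

A | _[#]1#1#11__   read # → write 1, move →, go to B
B | _1[1]#1#11__   read 1 → write #, move ←, go to B
B | _[1]##1#11__   read 1 → write #, move ←, go to B
B | [_]###1#11__   read _ → write #, move →, go to C
C | #[#]##1#11__   read # → write 1, move ←, go to B
B | [#]1##1#11__   read # → write #, move →, go to B
B | #[1]##1#11__   read 1 → write #, move ←, go to B
B | [#]###1#11__   read # → write #, move →, go to B
B | #[#]##1#11__   read # → write #, move →, go to B
B | ##[#]#1#11__   read # → write #, move →, go to B
B | ###[#]1#11__   read # → write #, move →, go to B
B | ####[1]#11__   read 1 → write #, move ←, go to B
B | ###[#]##11__   read # → write #, move →, go to B
B | ####[#]#11__   read # → write #, move →, go to B
B | #####[#]11__   read # → write #, move →, go to B
B | ######[1]1__   read 1 → write #, move ←, go to B
B | #####[#]#1__   read # → write #, move →, go to B
B | ######[#]1__   read # → write #, move →, go to B
B | #######[1]__   read 1 → write #, move ←, go to B
B | ######[#]#__   read # → write #, move →, go to B
B | #######[#]__   read # → write #, move →, go to B
B | ########[_]_   read _ → write #, move →, go to C
C | #########[_]   read _ → write 0, move ←, go to A
A | ########[#]0   read # → write 1, move →, go to B
B | ########1[0]
Cell 5 holds # when M halts.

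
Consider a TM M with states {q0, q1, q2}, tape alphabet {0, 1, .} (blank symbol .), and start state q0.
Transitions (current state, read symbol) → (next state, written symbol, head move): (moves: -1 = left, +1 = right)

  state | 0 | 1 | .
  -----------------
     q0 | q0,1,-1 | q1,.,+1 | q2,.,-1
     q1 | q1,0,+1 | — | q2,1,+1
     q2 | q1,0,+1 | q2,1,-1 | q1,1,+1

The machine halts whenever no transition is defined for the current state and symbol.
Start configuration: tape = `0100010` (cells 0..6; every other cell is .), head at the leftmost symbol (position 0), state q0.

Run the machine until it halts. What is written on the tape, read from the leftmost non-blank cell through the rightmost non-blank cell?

state=q0 head=0 tape=...[0]100010   (q0,0)→(q0,1,-1)
state=q0 head=-1 tape=..[.]1100010   (q0,.)→(q2,.,-1)
state=q2 head=-2 tape=.[.].1100010   (q2,.)→(q1,1,+1)
state=q1 head=-1 tape=.1[.]1100010   (q1,.)→(q2,1,+1)
state=q2 head=0 tape=.11[1]100010   (q2,1)→(q2,1,-1)
state=q2 head=-1 tape=.1[1]1100010   (q2,1)→(q2,1,-1)
state=q2 head=-2 tape=.[1]11100010   (q2,1)→(q2,1,-1)
state=q2 head=-3 tape=[.]111100010   (q2,.)→(q1,1,+1)
state=q1 head=-2 tape=1[1]11100010
The non-blank tape span at halt is 1111100010.

1111100010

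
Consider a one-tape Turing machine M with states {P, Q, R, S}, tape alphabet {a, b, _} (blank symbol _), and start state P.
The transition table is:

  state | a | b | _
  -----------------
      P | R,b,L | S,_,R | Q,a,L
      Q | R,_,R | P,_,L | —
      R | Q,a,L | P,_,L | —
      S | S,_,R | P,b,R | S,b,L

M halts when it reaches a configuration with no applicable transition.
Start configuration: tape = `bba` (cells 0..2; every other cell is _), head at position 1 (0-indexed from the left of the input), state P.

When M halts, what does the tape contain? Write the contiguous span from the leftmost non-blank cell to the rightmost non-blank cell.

a_a_a_a

state=P head=1 tape=__b[b]a___   (P,b)→(S,_,R)
state=S head=2 tape=__b_[a]___   (S,a)→(S,_,R)
state=S head=3 tape=__b__[_]__   (S,_)→(S,b,L)
state=S head=2 tape=__b_[_]b__   (S,_)→(S,b,L)
state=S head=1 tape=__b[_]bb__   (S,_)→(S,b,L)
state=S head=0 tape=__[b]bbb__   (S,b)→(P,b,R)
state=P head=1 tape=__b[b]bb__   (P,b)→(S,_,R)
state=S head=2 tape=__b_[b]b__   (S,b)→(P,b,R)
state=P head=3 tape=__b_b[b]__   (P,b)→(S,_,R)
state=S head=4 tape=__b_b_[_]_   (S,_)→(S,b,L)
state=S head=3 tape=__b_b[_]b_   (S,_)→(S,b,L)
state=S head=2 tape=__b_[b]bb_   (S,b)→(P,b,R)
state=P head=3 tape=__b_b[b]b_   (P,b)→(S,_,R)
state=S head=4 tape=__b_b_[b]_   (S,b)→(P,b,R)
state=P head=5 tape=__b_b_b[_]   (P,_)→(Q,a,L)
state=Q head=4 tape=__b_b_[b]a   (Q,b)→(P,_,L)
state=P head=3 tape=__b_b[_]_a   (P,_)→(Q,a,L)
state=Q head=2 tape=__b_[b]a_a   (Q,b)→(P,_,L)
state=P head=1 tape=__b[_]_a_a   (P,_)→(Q,a,L)
state=Q head=0 tape=__[b]a_a_a   (Q,b)→(P,_,L)
state=P head=-1 tape=_[_]_a_a_a   (P,_)→(Q,a,L)
state=Q head=-2 tape=[_]a_a_a_a
The non-blank tape span at halt is a_a_a_a.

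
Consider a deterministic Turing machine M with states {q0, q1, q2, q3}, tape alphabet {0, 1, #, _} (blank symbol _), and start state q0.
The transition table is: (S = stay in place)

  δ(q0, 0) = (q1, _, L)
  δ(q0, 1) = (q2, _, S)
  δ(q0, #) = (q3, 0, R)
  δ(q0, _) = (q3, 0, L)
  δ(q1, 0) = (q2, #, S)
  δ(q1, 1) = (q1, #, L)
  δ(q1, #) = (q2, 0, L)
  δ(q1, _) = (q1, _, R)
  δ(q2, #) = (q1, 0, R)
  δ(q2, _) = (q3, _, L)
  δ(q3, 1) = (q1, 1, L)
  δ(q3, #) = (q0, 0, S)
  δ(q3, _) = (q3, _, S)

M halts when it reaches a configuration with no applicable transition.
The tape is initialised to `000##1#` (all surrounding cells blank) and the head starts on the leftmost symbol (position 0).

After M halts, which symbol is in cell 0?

state=q0 head=0 tape=_[0]00##1#   (q0,0)→(q1,_,L)
state=q1 head=-1 tape=[_]_00##1#   (q1,_)→(q1,_,R)
state=q1 head=0 tape=_[_]00##1#   (q1,_)→(q1,_,R)
state=q1 head=1 tape=__[0]0##1#   (q1,0)→(q2,#,S)
state=q2 head=1 tape=__[#]0##1#   (q2,#)→(q1,0,R)
state=q1 head=2 tape=__0[0]##1#   (q1,0)→(q2,#,S)
state=q2 head=2 tape=__0[#]##1#   (q2,#)→(q1,0,R)
state=q1 head=3 tape=__00[#]#1#   (q1,#)→(q2,0,L)
state=q2 head=2 tape=__0[0]0#1#
Cell 0 holds _ when M halts.

_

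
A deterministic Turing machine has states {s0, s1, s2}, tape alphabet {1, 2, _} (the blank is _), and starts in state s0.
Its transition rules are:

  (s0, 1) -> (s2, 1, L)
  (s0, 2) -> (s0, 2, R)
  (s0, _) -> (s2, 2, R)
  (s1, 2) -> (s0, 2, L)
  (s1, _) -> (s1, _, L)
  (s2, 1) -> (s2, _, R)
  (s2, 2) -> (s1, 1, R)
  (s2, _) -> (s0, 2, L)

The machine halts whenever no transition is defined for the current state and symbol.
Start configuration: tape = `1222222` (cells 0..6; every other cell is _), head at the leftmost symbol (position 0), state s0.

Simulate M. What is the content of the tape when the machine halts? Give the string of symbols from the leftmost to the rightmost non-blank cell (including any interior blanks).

s0 | __[1]222222   read 1 → write 1, move L, go to s2
s2 | _[_]1222222   read _ → write 2, move L, go to s0
s0 | [_]21222222   read _ → write 2, move R, go to s2
s2 | 2[2]1222222   read 2 → write 1, move R, go to s1
s1 | 21[1]222222
The non-blank tape span at halt is 211222222.

211222222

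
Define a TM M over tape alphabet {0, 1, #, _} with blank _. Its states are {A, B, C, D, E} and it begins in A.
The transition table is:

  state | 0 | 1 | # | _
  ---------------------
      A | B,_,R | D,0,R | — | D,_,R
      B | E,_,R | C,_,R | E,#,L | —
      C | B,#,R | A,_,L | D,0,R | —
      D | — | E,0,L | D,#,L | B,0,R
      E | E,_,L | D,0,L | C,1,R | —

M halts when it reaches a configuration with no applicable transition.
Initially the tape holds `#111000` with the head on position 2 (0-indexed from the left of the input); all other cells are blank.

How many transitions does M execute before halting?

state=A head=2 tape=__#1[1]1000   (A,1)→(D,0,R)
state=D head=3 tape=__#10[1]000   (D,1)→(E,0,L)
state=E head=2 tape=__#1[0]0000   (E,0)→(E,_,L)
state=E head=1 tape=__#[1]_0000   (E,1)→(D,0,L)
state=D head=0 tape=__[#]0_0000   (D,#)→(D,#,L)
state=D head=-1 tape=_[_]#0_0000   (D,_)→(B,0,R)
state=B head=0 tape=_0[#]0_0000   (B,#)→(E,#,L)
state=E head=-1 tape=_[0]#0_0000   (E,0)→(E,_,L)
state=E head=-2 tape=[_]_#0_0000
M halts after 8 transitions.

8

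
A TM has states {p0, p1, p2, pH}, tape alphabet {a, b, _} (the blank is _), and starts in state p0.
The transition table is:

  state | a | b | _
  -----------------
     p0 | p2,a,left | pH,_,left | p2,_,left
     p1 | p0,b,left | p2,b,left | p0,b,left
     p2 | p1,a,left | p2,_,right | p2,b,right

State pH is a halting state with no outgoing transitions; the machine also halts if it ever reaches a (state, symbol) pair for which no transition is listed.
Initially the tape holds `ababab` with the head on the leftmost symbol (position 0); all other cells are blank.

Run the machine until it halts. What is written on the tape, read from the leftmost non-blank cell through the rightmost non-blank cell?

p0 | ___[a]babab   read a → write a, move left, go to p2
p2 | __[_]ababab   read _ → write b, move right, go to p2
p2 | __b[a]babab   read a → write a, move left, go to p1
p1 | __[b]ababab   read b → write b, move left, go to p2
p2 | _[_]bababab   read _ → write b, move right, go to p2
p2 | _b[b]ababab   read b → write _, move right, go to p2
p2 | _b_[a]babab   read a → write a, move left, go to p1
p1 | _b[_]ababab   read _ → write b, move left, go to p0
p0 | _[b]bababab   read b → write _, move left, go to pH
pH | [_]_bababab
The non-blank tape span at halt is bababab.

bababab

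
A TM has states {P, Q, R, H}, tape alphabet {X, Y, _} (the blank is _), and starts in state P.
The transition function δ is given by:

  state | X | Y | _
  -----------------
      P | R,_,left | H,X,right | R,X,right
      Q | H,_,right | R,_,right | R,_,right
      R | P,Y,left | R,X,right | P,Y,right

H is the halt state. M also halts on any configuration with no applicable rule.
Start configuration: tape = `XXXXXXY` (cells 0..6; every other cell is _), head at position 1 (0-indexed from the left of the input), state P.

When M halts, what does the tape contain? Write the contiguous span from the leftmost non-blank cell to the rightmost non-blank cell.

state=P head=1 tape=_X[X]XXXXY_   (P,X)→(R,_,left)
state=R head=0 tape=_[X]_XXXXY_   (R,X)→(P,Y,left)
state=P head=-1 tape=[_]Y_XXXXY_   (P,_)→(R,X,right)
state=R head=0 tape=X[Y]_XXXXY_   (R,Y)→(R,X,right)
state=R head=1 tape=XX[_]XXXXY_   (R,_)→(P,Y,right)
state=P head=2 tape=XXY[X]XXXY_   (P,X)→(R,_,left)
state=R head=1 tape=XX[Y]_XXXY_   (R,Y)→(R,X,right)
state=R head=2 tape=XXX[_]XXXY_   (R,_)→(P,Y,right)
state=P head=3 tape=XXXY[X]XXY_   (P,X)→(R,_,left)
state=R head=2 tape=XXX[Y]_XXY_   (R,Y)→(R,X,right)
state=R head=3 tape=XXXX[_]XXY_   (R,_)→(P,Y,right)
state=P head=4 tape=XXXXY[X]XY_   (P,X)→(R,_,left)
state=R head=3 tape=XXXX[Y]_XY_   (R,Y)→(R,X,right)
state=R head=4 tape=XXXXX[_]XY_   (R,_)→(P,Y,right)
state=P head=5 tape=XXXXXY[X]Y_   (P,X)→(R,_,left)
state=R head=4 tape=XXXXX[Y]_Y_   (R,Y)→(R,X,right)
state=R head=5 tape=XXXXXX[_]Y_   (R,_)→(P,Y,right)
state=P head=6 tape=XXXXXXY[Y]_   (P,Y)→(H,X,right)
state=H head=7 tape=XXXXXXYX[_]
The non-blank tape span at halt is XXXXXXYX.

XXXXXXYX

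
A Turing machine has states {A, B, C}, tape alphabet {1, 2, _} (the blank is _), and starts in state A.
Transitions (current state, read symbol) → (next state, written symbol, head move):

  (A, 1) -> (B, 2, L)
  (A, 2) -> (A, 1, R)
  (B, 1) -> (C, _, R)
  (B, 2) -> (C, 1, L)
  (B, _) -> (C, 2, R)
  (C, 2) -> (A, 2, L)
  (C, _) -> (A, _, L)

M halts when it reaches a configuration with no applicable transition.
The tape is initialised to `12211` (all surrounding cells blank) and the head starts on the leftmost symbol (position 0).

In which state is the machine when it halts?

A | _[1]2211   read 1 → write 2, move L, go to B
B | [_]22211   read _ → write 2, move R, go to C
C | 2[2]2211   read 2 → write 2, move L, go to A
A | [2]22211   read 2 → write 1, move R, go to A
A | 1[2]2211   read 2 → write 1, move R, go to A
A | 11[2]211   read 2 → write 1, move R, go to A
A | 111[2]11   read 2 → write 1, move R, go to A
A | 1111[1]1   read 1 → write 2, move L, go to B
B | 111[1]21   read 1 → write _, move R, go to C
C | 111_[2]1   read 2 → write 2, move L, go to A
A | 111[_]21
No transition is defined for (A, _); M halts in state A.

A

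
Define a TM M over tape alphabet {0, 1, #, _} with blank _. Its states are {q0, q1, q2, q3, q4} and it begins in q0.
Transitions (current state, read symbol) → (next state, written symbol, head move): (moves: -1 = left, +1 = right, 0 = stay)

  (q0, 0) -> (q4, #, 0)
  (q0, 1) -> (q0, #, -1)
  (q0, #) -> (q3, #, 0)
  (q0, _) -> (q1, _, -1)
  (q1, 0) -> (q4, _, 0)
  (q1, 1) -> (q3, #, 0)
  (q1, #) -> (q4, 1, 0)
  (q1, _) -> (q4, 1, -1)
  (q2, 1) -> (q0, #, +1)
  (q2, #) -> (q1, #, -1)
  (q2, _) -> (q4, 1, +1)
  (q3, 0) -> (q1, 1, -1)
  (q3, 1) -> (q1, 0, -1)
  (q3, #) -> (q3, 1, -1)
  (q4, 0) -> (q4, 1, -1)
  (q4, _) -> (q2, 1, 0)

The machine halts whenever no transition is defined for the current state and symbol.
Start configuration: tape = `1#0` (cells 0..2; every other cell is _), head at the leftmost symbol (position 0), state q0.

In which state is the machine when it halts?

q3

state=q0 head=0 tape=____[1]#0   (q0,1)→(q0,#,-1)
state=q0 head=-1 tape=___[_]##0   (q0,_)→(q1,_,-1)
state=q1 head=-2 tape=__[_]_##0   (q1,_)→(q4,1,-1)
state=q4 head=-3 tape=_[_]1_##0   (q4,_)→(q2,1,0)
state=q2 head=-3 tape=_[1]1_##0   (q2,1)→(q0,#,+1)
state=q0 head=-2 tape=_#[1]_##0   (q0,1)→(q0,#,-1)
state=q0 head=-3 tape=_[#]#_##0   (q0,#)→(q3,#,0)
state=q3 head=-3 tape=_[#]#_##0   (q3,#)→(q3,1,-1)
state=q3 head=-4 tape=[_]1#_##0
No transition is defined for (q3, _); M halts in state q3.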